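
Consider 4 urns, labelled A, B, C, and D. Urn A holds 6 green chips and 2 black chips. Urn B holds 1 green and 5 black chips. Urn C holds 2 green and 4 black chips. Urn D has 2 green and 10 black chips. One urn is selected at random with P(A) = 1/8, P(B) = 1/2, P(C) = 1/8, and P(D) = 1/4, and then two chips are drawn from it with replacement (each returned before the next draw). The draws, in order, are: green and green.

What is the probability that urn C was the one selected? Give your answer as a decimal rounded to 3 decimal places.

0.132

For each hypothesis, P(data | H) works out to: P(data | urn A) = (6/8)(6/8) = 0.5625; P(data | urn B) = (1/6)(1/6) = 0.027778; P(data | urn C) = (2/6)(2/6) = 0.11111; P(data | urn D) = (2/12)(2/12) = 0.027778.
Weighting by the prior gives 1/8 · 0.5625 = 0.070312, 1/2 · 0.027778 = 0.013889, 1/8 · 0.11111 = 0.013889, 1/4 · 0.027778 = 0.0069444; summing to 0.10503.
So P(urn C | data) = (0.013889) / (0.10503) = 0.13223.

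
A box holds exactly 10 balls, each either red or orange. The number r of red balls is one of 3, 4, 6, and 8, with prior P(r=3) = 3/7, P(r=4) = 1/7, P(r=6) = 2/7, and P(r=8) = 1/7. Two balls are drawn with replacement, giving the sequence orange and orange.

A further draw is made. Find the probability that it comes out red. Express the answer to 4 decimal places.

Compute the likelihood of the observed sequence for each case: P(data | r = 3) = (7/10)(7/10) = 49/100; P(data | r = 4) = (6/10)(6/10) = 9/25; P(data | r = 6) = (4/10)(4/10) = 4/25; P(data | r = 8) = (2/10)(2/10) = 1/25.
Weighting by the prior gives 3/7 · 49/100 = 21/100, 1/7 · 9/25 = 9/175, 2/7 · 4/25 = 8/175, 1/7 · 1/25 = 1/175; these sum to 219/700.
Dividing through by the total gives posterior P(r = 3 | data) = 0.67123, P(r = 4 | data) = 0.16438, P(r = 6 | data) = 0.14612, P(r = 8 | data) = 0.018265.
Averaging over the posterior, P(red next | data) = (3/10)(0.67123) + (2/5)(0.16438) + (3/5)(0.14612) + (4/5)(0.018265) = 0.36941.

0.3694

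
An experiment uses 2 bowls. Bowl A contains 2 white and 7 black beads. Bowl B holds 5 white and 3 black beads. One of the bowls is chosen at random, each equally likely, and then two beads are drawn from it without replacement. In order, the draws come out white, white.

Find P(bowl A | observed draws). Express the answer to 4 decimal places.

0.0722

Compute the likelihood of the observed sequence for each case: P(data | bowl A) = (2/9)(1/8) = 1/36; P(data | bowl B) = (5/8)(4/7) = 5/14.
Weighting by the prior gives 1/2 · 1/36 = 1/72, 1/2 · 5/14 = 5/28; these sum to 97/504.
By Bayes' rule, P(bowl A | data) = (1/72) / (97/504) = 7/97.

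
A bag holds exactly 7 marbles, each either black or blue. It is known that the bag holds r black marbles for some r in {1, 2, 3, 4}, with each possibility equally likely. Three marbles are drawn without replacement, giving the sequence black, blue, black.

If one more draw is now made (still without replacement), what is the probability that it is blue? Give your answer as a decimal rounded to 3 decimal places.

0.657

The likelihood of the observed sequence under each hypothesis: P(data | r = 1) = (1/7)(6/6)(0/5) = 0; P(data | r = 2) = (2/7)(5/6)(1/5) = 1/21; P(data | r = 3) = (3/7)(4/6)(2/5) = 4/35; P(data | r = 4) = (4/7)(3/6)(3/5) = 6/35.
The prior-weighted likelihoods are 1/4 · 0 = 0, 1/4 · 1/21 = 1/84, 1/4 · 4/35 = 1/35, 1/4 · 6/35 = 3/70; these sum to 1/12.
Normalising, the posterior is P(r = 1 | data) = 0, P(r = 2 | data) = 1/7, P(r = 3 | data) = 12/35, P(r = 4 | data) = 18/35.
So P(blue next | data) = Σ P(blue next | H) P(H | data) = (1)(1/7) + (3/4)(12/35) + (1/2)(18/35) = 23/35.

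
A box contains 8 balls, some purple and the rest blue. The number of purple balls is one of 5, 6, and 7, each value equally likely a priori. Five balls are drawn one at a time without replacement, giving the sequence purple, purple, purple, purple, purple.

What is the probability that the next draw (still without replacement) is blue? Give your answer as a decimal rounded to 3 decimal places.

Compute the likelihood of the observed sequence for each case: P(data | r = 5) = (5/8)(4/7)(3/6)(2/5)(1/4) = 1/56; P(data | r = 6) = (6/8)(5/7)(4/6)(3/5)(2/4) = 3/28; P(data | r = 7) = (7/8)(6/7)(5/6)(4/5)(3/4) = 3/8.
The prior-weighted likelihoods are 1/3 · 1/56 = 1/168, 1/3 · 3/28 = 1/28, 1/3 · 3/8 = 1/8; with total 1/6.
Dividing through by the total gives posterior P(r = 5 | data) = 1/28, P(r = 6 | data) = 3/14, P(r = 7 | data) = 3/4.
Averaging over the posterior, P(blue next | data) = (1)(1/28) + (2/3)(3/14) + (1/3)(3/4) = 3/7.

0.429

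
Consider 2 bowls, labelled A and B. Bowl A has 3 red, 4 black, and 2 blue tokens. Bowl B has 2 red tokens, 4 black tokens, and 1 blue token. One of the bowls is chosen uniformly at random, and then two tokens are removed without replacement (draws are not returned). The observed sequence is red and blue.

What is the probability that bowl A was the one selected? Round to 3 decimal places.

0.636

Compute the likelihood of the observed sequence for each case: P(data | bowl A) = (3/9)(2/8) = 1/12; P(data | bowl B) = (2/7)(1/6) = 1/21.
The prior-weighted likelihoods are 1/2 · 1/12 = 1/24, 1/2 · 1/21 = 1/42; summing to 11/168.
Hence P(bowl A | data) = (1/24) / (11/168) = 7/11.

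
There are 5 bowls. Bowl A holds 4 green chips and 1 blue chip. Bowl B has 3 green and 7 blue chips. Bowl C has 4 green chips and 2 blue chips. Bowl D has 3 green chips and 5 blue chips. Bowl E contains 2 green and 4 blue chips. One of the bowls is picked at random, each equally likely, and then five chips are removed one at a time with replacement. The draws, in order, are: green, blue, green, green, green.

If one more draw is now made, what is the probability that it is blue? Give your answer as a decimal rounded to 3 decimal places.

Compute the likelihood of the observed sequence for each case: P(data | bowl A) = (4/5)(1/5)(4/5)(4/5)(4/5) = 0.08192; P(data | bowl B) = (3/10)(7/10)(3/10)(3/10)(3/10) = 0.00567; P(data | bowl C) = (4/6)(2/6)(4/6)(4/6)(4/6) = 0.065844; P(data | bowl D) = (3/8)(5/8)(3/8)(3/8)(3/8) = 0.01236; P(data | bowl E) = (2/6)(4/6)(2/6)(2/6)(2/6) = 0.0082305.
Weighting by the prior gives 1/5 · 0.08192 = 0.016384, 1/5 · 0.00567 = 0.001134, 1/5 · 0.065844 = 0.013169, 1/5 · 0.01236 = 0.0024719, 1/5 · 0.0082305 = 0.0016461; summing to 0.034805.
Normalising, the posterior is P(bowl A | data) = 0.47074, P(bowl B | data) = 0.032582, P(bowl C | data) = 0.37836, P(bowl D | data) = 0.071023, P(bowl E | data) = 0.047295.
So P(blue next | data) = Σ P(blue next | H) P(H | data) = (1/5)(0.47074) + (7/10)(0.032582) + (1/3)(0.37836) + (5/8)(0.071023) + (2/3)(0.047295) = 0.31899.

0.319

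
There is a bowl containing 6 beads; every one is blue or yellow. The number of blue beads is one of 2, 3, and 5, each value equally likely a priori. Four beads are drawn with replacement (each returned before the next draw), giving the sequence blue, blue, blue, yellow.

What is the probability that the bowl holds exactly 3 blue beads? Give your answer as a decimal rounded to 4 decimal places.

Under each hypothesis, the probability of the observed sequence is: P(data | r = 2) = (2/6)(2/6)(2/6)(4/6) = 0.024691; P(data | r = 3) = (3/6)(3/6)(3/6)(3/6) = 0.0625; P(data | r = 5) = (5/6)(5/6)(5/6)(1/6) = 0.096451.
Multiplying each by its prior: 1/3 · 0.024691 = 0.0082305, 1/3 · 0.0625 = 0.020833, 1/3 · 0.096451 = 0.03215; summing to 0.061214.
Hence P(r = 3 | data) = (0.020833) / (0.061214) = 0.34034.

0.3403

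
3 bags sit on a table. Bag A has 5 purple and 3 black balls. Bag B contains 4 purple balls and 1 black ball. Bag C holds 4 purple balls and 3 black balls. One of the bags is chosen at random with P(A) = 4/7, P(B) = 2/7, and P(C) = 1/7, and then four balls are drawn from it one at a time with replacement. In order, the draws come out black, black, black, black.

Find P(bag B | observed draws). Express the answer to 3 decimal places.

0.028

The likelihood of the observed sequence under each hypothesis: P(data | bag A) = (3/8)(3/8)(3/8)(3/8) = 0.019775; P(data | bag B) = (1/5)(1/5)(1/5)(1/5) = 0.0016; P(data | bag C) = (3/7)(3/7)(3/7)(3/7) = 0.033736.
The prior-weighted likelihoods are 4/7 · 0.019775 = 0.0113, 2/7 · 0.0016 = 0.00045714, 1/7 · 0.033736 = 0.0048194; summing to 0.016577.
Therefore the posterior P(bag B | data) = (0.00045714) / (0.016577) = 0.027577.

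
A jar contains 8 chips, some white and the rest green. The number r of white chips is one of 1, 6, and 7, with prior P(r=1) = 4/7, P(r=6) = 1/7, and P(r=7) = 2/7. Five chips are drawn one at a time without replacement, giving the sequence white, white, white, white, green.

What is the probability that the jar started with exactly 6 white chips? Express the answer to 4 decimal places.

Compute the likelihood of the observed sequence for each case: P(data | r = 1) = (1/8)(0/7) = 0; P(data | r = 6) = (6/8)(5/7)(4/6)(3/5)(2/4) = 3/28; P(data | r = 7) = (7/8)(6/7)(5/6)(4/5)(1/4) = 1/8.
Multiplying each by its prior: 4/7 · 0 = 0, 1/7 · 3/28 = 3/196, 2/7 · 1/8 = 1/28; with total 5/98.
Therefore the posterior P(r = 6 | data) = (3/196) / (5/98) = 3/10.

0.3000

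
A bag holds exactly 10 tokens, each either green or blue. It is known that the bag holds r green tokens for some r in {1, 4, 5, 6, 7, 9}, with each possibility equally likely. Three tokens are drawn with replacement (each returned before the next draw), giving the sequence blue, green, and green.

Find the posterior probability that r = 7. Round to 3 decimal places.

0.244

Under each hypothesis, the probability of the observed sequence is: P(data | r = 1) = (9/10)(1/10)(1/10) = 0.009; P(data | r = 4) = (6/10)(4/10)(4/10) = 0.096; P(data | r = 5) = (5/10)(5/10)(5/10) = 0.125; P(data | r = 6) = (4/10)(6/10)(6/10) = 0.144; P(data | r = 7) = (3/10)(7/10)(7/10) = 0.147; P(data | r = 9) = (1/10)(9/10)(9/10) = 0.081.
The prior-weighted likelihoods are 1/6 · 0.009 = 0.0015, 1/6 · 0.096 = 0.016, 1/6 · 0.125 = 0.020833, 1/6 · 0.144 = 0.024, 1/6 · 0.147 = 0.0245, 1/6 · 0.081 = 0.0135; summing to 0.10033.
So P(r = 7 | data) = (0.0245) / (0.10033) = 0.24419.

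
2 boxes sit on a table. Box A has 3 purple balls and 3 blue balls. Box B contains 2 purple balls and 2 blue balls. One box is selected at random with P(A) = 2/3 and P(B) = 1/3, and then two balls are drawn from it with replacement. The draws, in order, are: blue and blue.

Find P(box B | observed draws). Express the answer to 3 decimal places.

Compute the likelihood of the observed sequence for each case: P(data | box A) = (3/6)(3/6) = 1/4; P(data | box B) = (2/4)(2/4) = 1/4.
The prior-weighted likelihoods are 2/3 · 1/4 = 1/6, 1/3 · 1/4 = 1/12; summing to 1/4.
Therefore the posterior P(box B | data) = (1/12) / (1/4) = 1/3.

0.333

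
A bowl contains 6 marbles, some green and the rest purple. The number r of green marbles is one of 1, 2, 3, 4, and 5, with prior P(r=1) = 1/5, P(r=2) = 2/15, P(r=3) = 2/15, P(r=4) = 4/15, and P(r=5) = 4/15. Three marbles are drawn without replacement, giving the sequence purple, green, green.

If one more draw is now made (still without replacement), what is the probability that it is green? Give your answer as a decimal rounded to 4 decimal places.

The likelihood of the observed sequence under each hypothesis: P(data | r = 1) = (5/6)(1/5)(0/4) = 0; P(data | r = 2) = (4/6)(2/5)(1/4) = 1/15; P(data | r = 3) = (3/6)(3/5)(2/4) = 3/20; P(data | r = 4) = (2/6)(4/5)(3/4) = 1/5; P(data | r = 5) = (1/6)(5/5)(4/4) = 1/6.
Weighting by the prior gives 1/5 · 0 = 0, 2/15 · 1/15 = 2/225, 2/15 · 3/20 = 1/50, 4/15 · 1/5 = 4/75, 4/15 · 1/6 = 2/45; with total 19/150.
Dividing through by the total gives posterior P(r = 1 | data) = 0, P(r = 2 | data) = 4/57, P(r = 3 | data) = 3/19, P(r = 4 | data) = 8/19, P(r = 5 | data) = 20/57.
Averaging over the posterior, P(green next | data) = (0)(4/57) + (1/3)(3/19) + (2/3)(8/19) + (1)(20/57) = 13/19.

0.6842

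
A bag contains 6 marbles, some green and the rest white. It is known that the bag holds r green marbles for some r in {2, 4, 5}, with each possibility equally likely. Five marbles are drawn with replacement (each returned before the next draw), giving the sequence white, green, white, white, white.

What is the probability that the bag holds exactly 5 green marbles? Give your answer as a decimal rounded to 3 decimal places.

0.009

The likelihood of the observed sequence under each hypothesis: P(data | r = 2) = (4/6)(2/6)(4/6)(4/6)(4/6) = 0.065844; P(data | r = 4) = (2/6)(4/6)(2/6)(2/6)(2/6) = 0.0082305; P(data | r = 5) = (1/6)(5/6)(1/6)(1/6)(1/6) = 0.000643.
Weighting by the prior gives 1/3 · 0.065844 = 0.021948, 1/3 · 0.0082305 = 0.0027435, 1/3 · 0.000643 = 0.00021433; summing to 0.024906.
Therefore the posterior P(r = 5 | data) = (0.00021433) / (0.024906) = 0.0086059.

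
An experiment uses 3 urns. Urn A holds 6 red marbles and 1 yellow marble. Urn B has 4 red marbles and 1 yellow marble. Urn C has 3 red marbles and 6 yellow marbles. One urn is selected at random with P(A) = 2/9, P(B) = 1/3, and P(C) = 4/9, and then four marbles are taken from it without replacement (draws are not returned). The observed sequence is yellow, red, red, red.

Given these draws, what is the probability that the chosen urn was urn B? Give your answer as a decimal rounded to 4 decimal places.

0.6429

For each hypothesis, P(data | H) works out to: P(data | urn A) = (1/7)(6/6)(5/5)(4/4) = 1/7; P(data | urn B) = (1/5)(4/4)(3/3)(2/2) = 1/5; P(data | urn C) = (6/9)(3/8)(2/7)(1/6) = 1/84.
Multiplying each by its prior: 2/9 · 1/7 = 2/63, 1/3 · 1/5 = 1/15, 4/9 · 1/84 = 1/189; with total 14/135.
Hence P(urn B | data) = (1/15) / (14/135) = 9/14.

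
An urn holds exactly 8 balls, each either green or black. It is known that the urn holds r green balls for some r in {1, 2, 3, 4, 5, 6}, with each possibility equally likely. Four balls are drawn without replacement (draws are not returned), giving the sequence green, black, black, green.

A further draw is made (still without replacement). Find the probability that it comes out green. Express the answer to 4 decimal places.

The likelihood of the observed sequence under each hypothesis: P(data | r = 1) = (1/8)(7/7)(6/6)(0/5) = 0; P(data | r = 2) = (2/8)(6/7)(5/6)(1/5) = 1/28; P(data | r = 3) = (3/8)(5/7)(4/6)(2/5) = 1/14; P(data | r = 4) = (4/8)(4/7)(3/6)(3/5) = 3/35; P(data | r = 5) = (5/8)(3/7)(2/6)(4/5) = 1/14; P(data | r = 6) = (6/8)(2/7)(1/6)(5/5) = 1/28.
Weighting by the prior gives 1/6 · 0 = 0, 1/6 · 1/28 = 1/168, 1/6 · 1/14 = 1/84, 1/6 · 3/35 = 1/70, 1/6 · 1/14 = 1/84, 1/6 · 1/28 = 1/168; summing to 1/20.
Dividing through by the total gives posterior P(r = 1 | data) = 0, P(r = 2 | data) = 5/42, P(r = 3 | data) = 5/21, P(r = 4 | data) = 2/7, P(r = 5 | data) = 5/21, P(r = 6 | data) = 5/42.
Averaging over the posterior, P(green next | data) = (0)(5/42) + (1/4)(5/21) + (1/2)(2/7) + (3/4)(5/21) + (1)(5/42) = 1/2.

0.5000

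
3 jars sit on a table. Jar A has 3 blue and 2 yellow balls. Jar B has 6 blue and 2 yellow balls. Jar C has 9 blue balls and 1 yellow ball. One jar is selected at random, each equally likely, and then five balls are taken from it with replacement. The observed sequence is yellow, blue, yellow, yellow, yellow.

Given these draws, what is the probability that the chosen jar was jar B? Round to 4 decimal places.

0.1594

Under each hypothesis, the probability of the observed sequence is: P(data | jar A) = (2/5)(3/5)(2/5)(2/5)(2/5) = 0.01536; P(data | jar B) = (2/8)(6/8)(2/8)(2/8)(2/8) = 0.0029297; P(data | jar C) = (1/10)(9/10)(1/10)(1/10)(1/10) = 9e-05.
The prior-weighted likelihoods are 1/3 · 0.01536 = 0.00512, 1/3 · 0.0029297 = 0.00097656, 1/3 · 9e-05 = 3e-05; these sum to 0.0061266.
Therefore the posterior P(jar B | data) = (0.00097656) / (0.0061266) = 0.1594.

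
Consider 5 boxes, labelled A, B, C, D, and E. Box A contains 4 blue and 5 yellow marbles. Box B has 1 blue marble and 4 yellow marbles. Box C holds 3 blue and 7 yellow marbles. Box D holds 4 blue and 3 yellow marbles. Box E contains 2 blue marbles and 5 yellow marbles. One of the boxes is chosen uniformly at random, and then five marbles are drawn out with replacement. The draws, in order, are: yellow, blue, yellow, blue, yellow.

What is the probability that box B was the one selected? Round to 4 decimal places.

For each hypothesis, P(data | H) works out to: P(data | box A) = (5/9)(4/9)(5/9)(4/9)(5/9) = 0.03387; P(data | box B) = (4/5)(1/5)(4/5)(1/5)(4/5) = 0.02048; P(data | box C) = (7/10)(3/10)(7/10)(3/10)(7/10) = 0.03087; P(data | box D) = (3/7)(4/7)(3/7)(4/7)(3/7) = 0.025704; P(data | box E) = (5/7)(2/7)(5/7)(2/7)(5/7) = 0.02975.
The prior-weighted likelihoods are 1/5 · 0.03387 = 0.006774, 1/5 · 0.02048 = 0.004096, 1/5 · 0.03087 = 0.006174, 1/5 · 0.025704 = 0.0051407, 1/5 · 0.02975 = 0.0059499; these sum to 0.028135.
Hence P(box B | data) = (0.004096) / (0.028135) = 0.14559.

0.1456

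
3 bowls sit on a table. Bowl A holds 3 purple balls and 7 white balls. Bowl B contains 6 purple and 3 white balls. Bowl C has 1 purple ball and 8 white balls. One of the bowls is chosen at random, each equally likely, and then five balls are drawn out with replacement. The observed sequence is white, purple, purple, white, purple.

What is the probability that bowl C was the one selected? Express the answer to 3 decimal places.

Under each hypothesis, the probability of the observed sequence is: P(data | bowl A) = (7/10)(3/10)(3/10)(7/10)(3/10) = 0.01323; P(data | bowl B) = (3/9)(6/9)(6/9)(3/9)(6/9) = 0.032922; P(data | bowl C) = (8/9)(1/9)(1/9)(8/9)(1/9) = 0.0010838.
The prior-weighted likelihoods are 1/3 · 0.01323 = 0.00441, 1/3 · 0.032922 = 0.010974, 1/3 · 0.0010838 = 0.00036128; these sum to 0.015745.
By Bayes' rule, P(bowl C | data) = (0.00036128) / (0.015745) = 0.022945.

0.023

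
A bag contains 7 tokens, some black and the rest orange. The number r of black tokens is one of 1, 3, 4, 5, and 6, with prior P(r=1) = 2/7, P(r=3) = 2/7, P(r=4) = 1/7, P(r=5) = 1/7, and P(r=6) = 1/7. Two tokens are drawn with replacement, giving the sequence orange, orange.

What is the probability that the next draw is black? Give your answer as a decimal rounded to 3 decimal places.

0.278

The likelihood of the observed sequence under each hypothesis: P(data | r = 1) = (6/7)(6/7) = 36/49; P(data | r = 3) = (4/7)(4/7) = 16/49; P(data | r = 4) = (3/7)(3/7) = 9/49; P(data | r = 5) = (2/7)(2/7) = 4/49; P(data | r = 6) = (1/7)(1/7) = 1/49.
Weighting by the prior gives 2/7 · 36/49 = 72/343, 2/7 · 16/49 = 32/343, 1/7 · 9/49 = 9/343, 1/7 · 4/49 = 4/343, 1/7 · 1/49 = 1/343; with total 118/343.
The posterior is then P(r = 1 | data) = 36/59, P(r = 3 | data) = 16/59, P(r = 4 | data) = 9/118, P(r = 5 | data) = 2/59, P(r = 6 | data) = 1/118.
The predictive probability is P(black next | data) = (1/7)(36/59) + (3/7)(16/59) + (4/7)(9/118) + (5/7)(2/59) + (6/7)(1/118) = 115/413.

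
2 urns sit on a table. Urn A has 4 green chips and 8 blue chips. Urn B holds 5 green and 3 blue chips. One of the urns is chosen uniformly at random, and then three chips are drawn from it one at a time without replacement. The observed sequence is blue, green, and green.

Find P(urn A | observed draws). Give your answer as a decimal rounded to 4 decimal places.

Compute the likelihood of the observed sequence for each case: P(data | urn A) = (8/12)(4/11)(3/10) = 0.072727; P(data | urn B) = (3/8)(5/7)(4/6) = 0.17857.
Weighting by the prior gives 1/2 · 0.072727 = 0.036364, 1/2 · 0.17857 = 0.089286; with total 0.12565.
So P(urn A | data) = (0.036364) / (0.12565) = 0.28941.

0.2894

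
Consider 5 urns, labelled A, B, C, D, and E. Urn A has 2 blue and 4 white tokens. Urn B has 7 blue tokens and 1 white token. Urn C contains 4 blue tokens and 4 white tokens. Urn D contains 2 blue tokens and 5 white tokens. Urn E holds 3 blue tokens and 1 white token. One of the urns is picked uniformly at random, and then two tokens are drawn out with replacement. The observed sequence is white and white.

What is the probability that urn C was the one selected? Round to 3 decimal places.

For each hypothesis, P(data | H) works out to: P(data | urn A) = (4/6)(4/6) = 0.44444; P(data | urn B) = (1/8)(1/8) = 0.015625; P(data | urn C) = (4/8)(4/8) = 0.25; P(data | urn D) = (5/7)(5/7) = 0.5102; P(data | urn E) = (1/4)(1/4) = 0.0625.
The prior-weighted likelihoods are 1/5 · 0.44444 = 0.088889, 1/5 · 0.015625 = 0.003125, 1/5 · 0.25 = 0.05, 1/5 · 0.5102 = 0.10204, 1/5 · 0.0625 = 0.0125; summing to 0.25655.
Therefore the posterior P(urn C | data) = (0.05) / (0.25655) = 0.19489.

0.195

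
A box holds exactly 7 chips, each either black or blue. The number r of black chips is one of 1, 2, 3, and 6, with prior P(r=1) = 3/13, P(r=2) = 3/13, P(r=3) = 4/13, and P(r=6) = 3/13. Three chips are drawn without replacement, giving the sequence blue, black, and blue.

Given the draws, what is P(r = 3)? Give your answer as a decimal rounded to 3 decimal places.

0.407

For each hypothesis, P(data | H) works out to: P(data | r = 1) = (6/7)(1/6)(5/5) = 1/7; P(data | r = 2) = (5/7)(2/6)(4/5) = 4/21; P(data | r = 3) = (4/7)(3/6)(3/5) = 6/35; P(data | r = 6) = (1/7)(6/6)(0/5) = 0.
Weighting by the prior gives 3/13 · 1/7 = 3/91, 3/13 · 4/21 = 4/91, 4/13 · 6/35 = 24/455, 3/13 · 0 = 0; summing to 59/455.
Hence P(r = 3 | data) = (24/455) / (59/455) = 24/59.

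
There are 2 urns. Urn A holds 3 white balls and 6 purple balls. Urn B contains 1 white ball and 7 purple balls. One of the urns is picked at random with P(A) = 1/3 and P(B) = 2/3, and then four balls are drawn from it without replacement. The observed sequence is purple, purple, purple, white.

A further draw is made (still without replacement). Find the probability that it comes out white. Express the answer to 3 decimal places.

0.129

The likelihood of the observed sequence under each hypothesis: P(data | urn A) = (6/9)(5/8)(4/7)(3/6) = 5/42; P(data | urn B) = (7/8)(6/7)(5/6)(1/5) = 1/8.
The prior-weighted likelihoods are 1/3 · 5/42 = 5/126, 2/3 · 1/8 = 1/12; summing to 31/252.
Normalising, the posterior is P(urn A | data) = 10/31, P(urn B | data) = 21/31.
The predictive probability is P(white next | data) = (2/5)(10/31) + (0)(21/31) = 4/31.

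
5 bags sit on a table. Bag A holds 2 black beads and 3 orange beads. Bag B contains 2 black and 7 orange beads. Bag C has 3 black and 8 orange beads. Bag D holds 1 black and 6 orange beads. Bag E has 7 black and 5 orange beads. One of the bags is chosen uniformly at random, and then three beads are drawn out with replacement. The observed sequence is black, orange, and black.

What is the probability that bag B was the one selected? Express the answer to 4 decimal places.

0.1104

The likelihood of the observed sequence under each hypothesis: P(data | bag A) = (2/5)(3/5)(2/5) = 0.096; P(data | bag B) = (2/9)(7/9)(2/9) = 0.038409; P(data | bag C) = (3/11)(8/11)(3/11) = 0.054095; P(data | bag D) = (1/7)(6/7)(1/7) = 0.017493; P(data | bag E) = (7/12)(5/12)(7/12) = 0.14178.
Multiplying each by its prior: 1/5 · 0.096 = 0.0192, 1/5 · 0.038409 = 0.0076818, 1/5 · 0.054095 = 0.010819, 1/5 · 0.017493 = 0.0034985, 1/5 · 0.14178 = 0.028356; with total 0.069556.
By Bayes' rule, P(bag B | data) = (0.0076818) / (0.069556) = 0.11044.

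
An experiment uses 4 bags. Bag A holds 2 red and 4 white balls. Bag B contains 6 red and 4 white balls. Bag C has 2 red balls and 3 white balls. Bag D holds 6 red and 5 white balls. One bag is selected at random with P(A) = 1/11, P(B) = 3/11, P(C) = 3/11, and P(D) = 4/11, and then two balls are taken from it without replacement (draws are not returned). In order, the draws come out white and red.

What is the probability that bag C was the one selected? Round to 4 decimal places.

0.2944

Under each hypothesis, the probability of the observed sequence is: P(data | bag A) = (4/6)(2/5) = 0.26667; P(data | bag B) = (4/10)(6/9) = 0.26667; P(data | bag C) = (3/5)(2/4) = 0.3; P(data | bag D) = (5/11)(6/10) = 0.27273.
Multiplying each by its prior: 1/11 · 0.26667 = 0.024242, 3/11 · 0.26667 = 0.072727, 3/11 · 0.3 = 0.081818, 4/11 · 0.27273 = 0.099174; these sum to 0.27796.
Therefore the posterior P(bag C | data) = (0.081818) / (0.27796) = 0.29435.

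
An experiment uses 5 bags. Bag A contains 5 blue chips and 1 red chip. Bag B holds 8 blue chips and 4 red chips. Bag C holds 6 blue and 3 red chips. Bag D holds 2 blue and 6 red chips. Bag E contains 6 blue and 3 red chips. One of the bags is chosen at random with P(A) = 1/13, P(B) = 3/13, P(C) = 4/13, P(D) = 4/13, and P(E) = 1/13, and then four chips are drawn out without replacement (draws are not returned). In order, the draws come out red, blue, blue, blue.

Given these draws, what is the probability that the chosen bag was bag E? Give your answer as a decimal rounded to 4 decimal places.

0.1081

Under each hypothesis, the probability of the observed sequence is: P(data | bag A) = (1/6)(5/5)(4/4)(3/3) = 0.16667; P(data | bag B) = (4/12)(8/11)(7/10)(6/9) = 0.11313; P(data | bag C) = (3/9)(6/8)(5/7)(4/6) = 0.11905; P(data | bag D) = (6/8)(2/7)(1/6)(0/5) = 0; P(data | bag E) = (3/9)(6/8)(5/7)(4/6) = 0.11905.
Multiplying each by its prior: 1/13 · 0.16667 = 0.012821, 3/13 · 0.11313 = 0.026107, 4/13 · 0.11905 = 0.03663, 4/13 · 0 = 0, 1/13 · 0.11905 = 0.0091575; with total 0.084715.
Hence P(bag E | data) = (0.0091575) / (0.084715) = 0.1081.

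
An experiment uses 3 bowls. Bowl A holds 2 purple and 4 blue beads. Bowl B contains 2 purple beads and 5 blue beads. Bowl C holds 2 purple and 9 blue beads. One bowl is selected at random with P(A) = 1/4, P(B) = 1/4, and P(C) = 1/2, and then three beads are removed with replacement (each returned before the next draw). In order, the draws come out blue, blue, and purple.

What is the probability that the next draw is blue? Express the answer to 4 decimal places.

0.7482

Under each hypothesis, the probability of the observed sequence is: P(data | bowl A) = (4/6)(4/6)(2/6) = 0.14815; P(data | bowl B) = (5/7)(5/7)(2/7) = 0.14577; P(data | bowl C) = (9/11)(9/11)(2/11) = 0.12171.
The prior-weighted likelihoods are 1/4 · 0.14815 = 0.037037, 1/4 · 0.14577 = 0.036443, 1/2 · 0.12171 = 0.060856; these sum to 0.13434.
Dividing through by the total gives posterior P(bowl A | data) = 0.2757, P(bowl B | data) = 0.27128, P(bowl C | data) = 0.45301.
The predictive probability is P(blue next | data) = (2/3)(0.2757) + (5/7)(0.27128) + (9/11)(0.45301) = 0.74822.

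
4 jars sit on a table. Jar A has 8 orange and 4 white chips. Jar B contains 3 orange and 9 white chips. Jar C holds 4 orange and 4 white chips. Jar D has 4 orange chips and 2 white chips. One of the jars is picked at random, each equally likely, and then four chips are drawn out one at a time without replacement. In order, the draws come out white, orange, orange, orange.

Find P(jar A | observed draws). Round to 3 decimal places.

Under each hypothesis, the probability of the observed sequence is: P(data | jar A) = (4/12)(8/11)(7/10)(6/9) = 0.11313; P(data | jar B) = (9/12)(3/11)(2/10)(1/9) = 0.0045455; P(data | jar C) = (4/8)(4/7)(3/6)(2/5) = 0.057143; P(data | jar D) = (2/6)(4/5)(3/4)(2/3) = 0.13333.
Multiplying each by its prior: 1/4 · 0.11313 = 0.028283, 1/4 · 0.0045455 = 0.0011364, 1/4 · 0.057143 = 0.014286, 1/4 · 0.13333 = 0.033333; summing to 0.077038.
By Bayes' rule, P(jar A | data) = (0.028283) / (0.077038) = 0.36713.

0.367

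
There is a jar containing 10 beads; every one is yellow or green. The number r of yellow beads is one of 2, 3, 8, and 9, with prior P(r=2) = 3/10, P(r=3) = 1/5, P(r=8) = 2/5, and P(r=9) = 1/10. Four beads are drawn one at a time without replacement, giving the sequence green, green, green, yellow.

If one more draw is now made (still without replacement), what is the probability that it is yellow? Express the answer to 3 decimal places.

0.231

Compute the likelihood of the observed sequence for each case: P(data | r = 2) = (8/10)(7/9)(6/8)(2/7) = 2/15; P(data | r = 3) = (7/10)(6/9)(5/8)(3/7) = 1/8; P(data | r = 8) = (2/10)(1/9)(0/8) = 0; P(data | r = 9) = (1/10)(0/9) = 0.
Multiplying each by its prior: 3/10 · 2/15 = 1/25, 1/5 · 1/8 = 1/40, 2/5 · 0 = 0, 1/10 · 0 = 0; with total 13/200.
The posterior is then P(r = 2 | data) = 8/13, P(r = 3 | data) = 5/13, P(r = 8 | data) = 0, P(r = 9 | data) = 0.
Averaging over the posterior, P(yellow next | data) = (1/6)(8/13) + (1/3)(5/13) = 3/13.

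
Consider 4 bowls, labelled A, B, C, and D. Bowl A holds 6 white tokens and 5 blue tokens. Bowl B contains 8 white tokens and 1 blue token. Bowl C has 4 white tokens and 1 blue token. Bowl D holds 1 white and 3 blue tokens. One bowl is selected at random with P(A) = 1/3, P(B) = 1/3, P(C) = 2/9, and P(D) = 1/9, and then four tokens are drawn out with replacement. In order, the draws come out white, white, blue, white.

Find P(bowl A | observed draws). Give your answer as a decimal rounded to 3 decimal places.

0.329

Compute the likelihood of the observed sequence for each case: P(data | bowl A) = (6/11)(6/11)(5/11)(6/11) = 0.073765; P(data | bowl B) = (8/9)(8/9)(1/9)(8/9) = 0.078037; P(data | bowl C) = (4/5)(4/5)(1/5)(4/5) = 0.1024; P(data | bowl D) = (1/4)(1/4)(3/4)(1/4) = 0.011719.
Weighting by the prior gives 1/3 · 0.073765 = 0.024588, 1/3 · 0.078037 = 0.026012, 2/9 · 0.1024 = 0.022756, 1/9 · 0.011719 = 0.0013021; these sum to 0.074658.
So P(bowl A | data) = (0.024588) / (0.074658) = 0.32935.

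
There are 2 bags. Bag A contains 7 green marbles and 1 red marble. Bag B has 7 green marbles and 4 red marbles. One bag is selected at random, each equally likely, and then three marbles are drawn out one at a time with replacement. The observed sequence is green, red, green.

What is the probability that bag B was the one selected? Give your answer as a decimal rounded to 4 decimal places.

Under each hypothesis, the probability of the observed sequence is: P(data | bag A) = (7/8)(1/8)(7/8) = 0.095703; P(data | bag B) = (7/11)(4/11)(7/11) = 0.14726.
Weighting by the prior gives 1/2 · 0.095703 = 0.047852, 1/2 · 0.14726 = 0.073629; these sum to 0.12148.
So P(bag B | data) = (0.073629) / (0.12148) = 0.6061.

0.6061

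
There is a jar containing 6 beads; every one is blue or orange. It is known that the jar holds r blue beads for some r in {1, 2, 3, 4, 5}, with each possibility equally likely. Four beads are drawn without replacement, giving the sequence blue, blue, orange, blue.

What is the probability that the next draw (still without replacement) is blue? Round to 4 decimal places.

0.6667

Compute the likelihood of the observed sequence for each case: P(data | r = 1) = (1/6)(0/5) = 0; P(data | r = 2) = (2/6)(1/5)(4/4)(0/3) = 0; P(data | r = 3) = (3/6)(2/5)(3/4)(1/3) = 1/20; P(data | r = 4) = (4/6)(3/5)(2/4)(2/3) = 2/15; P(data | r = 5) = (5/6)(4/5)(1/4)(3/3) = 1/6.
Weighting by the prior gives 1/5 · 0 = 0, 1/5 · 0 = 0, 1/5 · 1/20 = 1/100, 1/5 · 2/15 = 2/75, 1/5 · 1/6 = 1/30; summing to 7/100.
Dividing through by the total gives posterior P(r = 1 | data) = 0, P(r = 2 | data) = 0, P(r = 3 | data) = 1/7, P(r = 4 | data) = 8/21, P(r = 5 | data) = 10/21.
The predictive probability is P(blue next | data) = (0)(1/7) + (1/2)(8/21) + (1)(10/21) = 2/3.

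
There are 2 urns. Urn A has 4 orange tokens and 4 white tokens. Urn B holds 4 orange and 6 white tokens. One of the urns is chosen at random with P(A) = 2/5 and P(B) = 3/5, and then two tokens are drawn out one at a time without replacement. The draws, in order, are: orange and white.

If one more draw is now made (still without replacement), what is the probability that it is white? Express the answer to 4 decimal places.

For each hypothesis, P(data | H) works out to: P(data | urn A) = (4/8)(4/7) = 2/7; P(data | urn B) = (4/10)(6/9) = 4/15.
The prior-weighted likelihoods are 2/5 · 2/7 = 4/35, 3/5 · 4/15 = 4/25; these sum to 48/175.
Normalising, the posterior is P(urn A | data) = 5/12, P(urn B | data) = 7/12.
So P(white next | data) = Σ P(white next | H) P(H | data) = (1/2)(5/12) + (5/8)(7/12) = 55/96.

0.5729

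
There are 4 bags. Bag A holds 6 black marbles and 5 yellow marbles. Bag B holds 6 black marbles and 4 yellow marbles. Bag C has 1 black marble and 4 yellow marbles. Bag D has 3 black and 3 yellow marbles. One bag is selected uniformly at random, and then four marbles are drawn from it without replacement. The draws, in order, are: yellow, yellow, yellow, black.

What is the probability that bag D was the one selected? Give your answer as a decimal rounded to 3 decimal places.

For each hypothesis, P(data | H) works out to: P(data | bag A) = (5/11)(4/10)(3/9)(6/8) = 0.045455; P(data | bag B) = (4/10)(3/9)(2/8)(6/7) = 0.028571; P(data | bag C) = (4/5)(3/4)(2/3)(1/2) = 0.2; P(data | bag D) = (3/6)(2/5)(1/4)(3/3) = 0.05.
The prior-weighted likelihoods are 1/4 · 0.045455 = 0.011364, 1/4 · 0.028571 = 0.0071429, 1/4 · 0.2 = 0.05, 1/4 · 0.05 = 0.0125; summing to 0.081006.
So P(bag D | data) = (0.0125) / (0.081006) = 0.15431.

0.154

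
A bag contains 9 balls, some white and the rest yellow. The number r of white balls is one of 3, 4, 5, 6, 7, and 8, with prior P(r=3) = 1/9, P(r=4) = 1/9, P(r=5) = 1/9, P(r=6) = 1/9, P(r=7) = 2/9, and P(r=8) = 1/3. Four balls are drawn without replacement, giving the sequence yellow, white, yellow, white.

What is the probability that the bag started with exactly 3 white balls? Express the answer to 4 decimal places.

The likelihood of the observed sequence under each hypothesis: P(data | r = 3) = (6/9)(3/8)(5/7)(2/6) = 5/84; P(data | r = 4) = (5/9)(4/8)(4/7)(3/6) = 5/63; P(data | r = 5) = (4/9)(5/8)(3/7)(4/6) = 5/63; P(data | r = 6) = (3/9)(6/8)(2/7)(5/6) = 5/84; P(data | r = 7) = (2/9)(7/8)(1/7)(6/6) = 1/36; P(data | r = 8) = (1/9)(8/8)(0/7) = 0.
Multiplying each by its prior: 1/9 · 5/84 = 5/756, 1/9 · 5/63 = 5/567, 1/9 · 5/63 = 5/567, 1/9 · 5/84 = 5/756, 2/9 · 1/36 = 1/162, 1/3 · 0 = 0; with total 1/27.
So P(r = 3 | data) = (5/756) / (1/27) = 5/28.

0.1786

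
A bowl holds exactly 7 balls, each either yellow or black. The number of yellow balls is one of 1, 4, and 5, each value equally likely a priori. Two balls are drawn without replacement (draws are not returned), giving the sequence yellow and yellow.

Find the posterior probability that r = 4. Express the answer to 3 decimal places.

0.375

Under each hypothesis, the probability of the observed sequence is: P(data | r = 1) = (1/7)(0/6) = 0; P(data | r = 4) = (4/7)(3/6) = 2/7; P(data | r = 5) = (5/7)(4/6) = 10/21.
Weighting by the prior gives 1/3 · 0 = 0, 1/3 · 2/7 = 2/21, 1/3 · 10/21 = 10/63; with total 16/63.
So P(r = 4 | data) = (2/21) / (16/63) = 3/8.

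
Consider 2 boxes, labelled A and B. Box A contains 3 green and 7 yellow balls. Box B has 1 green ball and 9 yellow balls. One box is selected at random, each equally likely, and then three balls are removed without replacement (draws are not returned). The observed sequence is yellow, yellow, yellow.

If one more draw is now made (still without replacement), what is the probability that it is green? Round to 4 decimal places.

Compute the likelihood of the observed sequence for each case: P(data | box A) = (7/10)(6/9)(5/8) = 7/24; P(data | box B) = (9/10)(8/9)(7/8) = 7/10.
Multiplying each by its prior: 1/2 · 7/24 = 7/48, 1/2 · 7/10 = 7/20; summing to 119/240.
Dividing through by the total gives posterior P(box A | data) = 5/17, P(box B | data) = 12/17.
Averaging over the posterior, P(green next | data) = (3/7)(5/17) + (1/7)(12/17) = 27/119.

0.2269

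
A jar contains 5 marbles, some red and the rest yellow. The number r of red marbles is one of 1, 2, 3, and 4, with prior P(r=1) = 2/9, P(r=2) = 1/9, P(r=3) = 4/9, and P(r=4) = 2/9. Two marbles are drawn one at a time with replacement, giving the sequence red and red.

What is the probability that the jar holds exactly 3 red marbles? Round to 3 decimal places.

For each hypothesis, P(data | H) works out to: P(data | r = 1) = (1/5)(1/5) = 1/25; P(data | r = 2) = (2/5)(2/5) = 4/25; P(data | r = 3) = (3/5)(3/5) = 9/25; P(data | r = 4) = (4/5)(4/5) = 16/25.
The prior-weighted likelihoods are 2/9 · 1/25 = 2/225, 1/9 · 4/25 = 4/225, 4/9 · 9/25 = 4/25, 2/9 · 16/25 = 32/225; summing to 74/225.
By Bayes' rule, P(r = 3 | data) = (4/25) / (74/225) = 18/37.

0.486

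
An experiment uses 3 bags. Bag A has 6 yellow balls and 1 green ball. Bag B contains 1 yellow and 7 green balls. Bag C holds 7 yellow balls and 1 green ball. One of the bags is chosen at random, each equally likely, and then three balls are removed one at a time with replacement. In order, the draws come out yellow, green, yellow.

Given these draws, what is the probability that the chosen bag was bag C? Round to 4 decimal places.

Compute the likelihood of the observed sequence for each case: P(data | bag A) = (6/7)(1/7)(6/7) = 0.10496; P(data | bag B) = (1/8)(7/8)(1/8) = 0.013672; P(data | bag C) = (7/8)(1/8)(7/8) = 0.095703.
Weighting by the prior gives 1/3 · 0.10496 = 0.034985, 1/3 · 0.013672 = 0.0045573, 1/3 · 0.095703 = 0.031901; summing to 0.071444.
By Bayes' rule, P(bag C | data) = (0.031901) / (0.071444) = 0.44652.

0.4465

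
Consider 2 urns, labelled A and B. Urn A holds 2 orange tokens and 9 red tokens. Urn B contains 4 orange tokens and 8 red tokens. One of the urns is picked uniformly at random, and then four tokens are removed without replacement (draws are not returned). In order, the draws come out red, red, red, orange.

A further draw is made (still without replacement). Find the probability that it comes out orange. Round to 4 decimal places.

0.2521

Under each hypothesis, the probability of the observed sequence is: P(data | urn A) = (9/11)(8/10)(7/9)(2/8) = 7/55; P(data | urn B) = (8/12)(7/11)(6/10)(4/9) = 56/495.
Weighting by the prior gives 1/2 · 7/55 = 7/110, 1/2 · 56/495 = 28/495; with total 119/990.
The posterior is then P(urn A | data) = 9/17, P(urn B | data) = 8/17.
Averaging over the posterior, P(orange next | data) = (1/7)(9/17) + (3/8)(8/17) = 30/119.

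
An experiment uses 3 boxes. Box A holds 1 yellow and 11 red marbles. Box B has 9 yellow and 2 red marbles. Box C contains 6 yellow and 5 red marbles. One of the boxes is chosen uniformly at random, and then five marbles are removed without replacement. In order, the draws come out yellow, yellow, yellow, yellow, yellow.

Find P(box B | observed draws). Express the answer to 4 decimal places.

For each hypothesis, P(data | H) works out to: P(data | box A) = (1/12)(0/11) = 0; P(data | box B) = (9/11)(8/10)(7/9)(6/8)(5/7) = 3/11; P(data | box C) = (6/11)(5/10)(4/9)(3/8)(2/7) = 1/77.
The prior-weighted likelihoods are 1/3 · 0 = 0, 1/3 · 3/11 = 1/11, 1/3 · 1/77 = 1/231; with total 2/21.
So P(box B | data) = (1/11) / (2/21) = 21/22.

0.9545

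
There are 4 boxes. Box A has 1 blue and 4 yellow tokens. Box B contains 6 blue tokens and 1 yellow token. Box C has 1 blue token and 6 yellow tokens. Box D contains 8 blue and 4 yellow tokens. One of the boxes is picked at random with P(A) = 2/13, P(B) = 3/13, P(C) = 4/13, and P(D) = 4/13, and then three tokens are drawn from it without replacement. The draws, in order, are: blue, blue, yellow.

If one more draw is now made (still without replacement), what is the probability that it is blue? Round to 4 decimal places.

0.7957

The likelihood of the observed sequence under each hypothesis: P(data | box A) = (1/5)(0/4) = 0; P(data | box B) = (6/7)(5/6)(1/5) = 0.14286; P(data | box C) = (1/7)(0/6) = 0; P(data | box D) = (8/12)(7/11)(4/10) = 0.1697.
Multiplying each by its prior: 2/13 · 0 = 0, 3/13 · 0.14286 = 0.032967, 4/13 · 0 = 0, 4/13 · 0.1697 = 0.052214; summing to 0.085181.
Normalising, the posterior is P(box A | data) = 0, P(box B | data) = 0.38702, P(box C | data) = 0, P(box D | data) = 0.61298.
The predictive probability is P(blue next | data) = (1)(0.38702) + (2/3)(0.61298) = 0.79567.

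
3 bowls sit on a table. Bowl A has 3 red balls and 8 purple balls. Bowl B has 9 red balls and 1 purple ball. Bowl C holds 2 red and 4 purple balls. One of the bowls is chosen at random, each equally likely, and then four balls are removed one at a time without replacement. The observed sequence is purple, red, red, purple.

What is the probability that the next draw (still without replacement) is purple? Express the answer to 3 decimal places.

0.944

Under each hypothesis, the probability of the observed sequence is: P(data | bowl A) = (8/11)(3/10)(2/9)(7/8) = 7/165; P(data | bowl B) = (1/10)(9/9)(8/8)(0/7) = 0; P(data | bowl C) = (4/6)(2/5)(1/4)(3/3) = 1/15.
The prior-weighted likelihoods are 1/3 · 7/165 = 7/495, 1/3 · 0 = 0, 1/3 · 1/15 = 1/45; these sum to 2/55.
Normalising, the posterior is P(bowl A | data) = 7/18, P(bowl B | data) = 0, P(bowl C | data) = 11/18.
Averaging over the posterior, P(purple next | data) = (6/7)(7/18) + (1)(11/18) = 17/18.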